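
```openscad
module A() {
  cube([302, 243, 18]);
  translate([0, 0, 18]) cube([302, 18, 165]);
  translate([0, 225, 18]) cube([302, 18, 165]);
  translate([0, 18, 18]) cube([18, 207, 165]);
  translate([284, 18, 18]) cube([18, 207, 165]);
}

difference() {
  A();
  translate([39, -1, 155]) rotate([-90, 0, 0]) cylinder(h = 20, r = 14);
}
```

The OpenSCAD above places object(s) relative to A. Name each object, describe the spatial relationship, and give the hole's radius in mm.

A is an open box. The open box has a circular hole through its front wall. The hole's radius is 14 mm.

The subtracted cylinder has r = 14 mm.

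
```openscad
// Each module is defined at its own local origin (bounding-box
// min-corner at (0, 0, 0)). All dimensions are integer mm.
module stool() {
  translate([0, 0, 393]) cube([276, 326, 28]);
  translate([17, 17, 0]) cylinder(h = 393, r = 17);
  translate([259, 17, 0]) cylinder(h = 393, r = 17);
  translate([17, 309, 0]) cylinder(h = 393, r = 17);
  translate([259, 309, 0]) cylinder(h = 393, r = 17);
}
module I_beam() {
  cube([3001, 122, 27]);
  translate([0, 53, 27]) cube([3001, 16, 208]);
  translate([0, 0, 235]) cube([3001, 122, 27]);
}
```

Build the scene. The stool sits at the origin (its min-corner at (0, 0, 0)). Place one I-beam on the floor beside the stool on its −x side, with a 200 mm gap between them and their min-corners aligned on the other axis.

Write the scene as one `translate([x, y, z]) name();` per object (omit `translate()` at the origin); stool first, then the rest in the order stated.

stool();
translate([-3201, 0, 0]) I_beam();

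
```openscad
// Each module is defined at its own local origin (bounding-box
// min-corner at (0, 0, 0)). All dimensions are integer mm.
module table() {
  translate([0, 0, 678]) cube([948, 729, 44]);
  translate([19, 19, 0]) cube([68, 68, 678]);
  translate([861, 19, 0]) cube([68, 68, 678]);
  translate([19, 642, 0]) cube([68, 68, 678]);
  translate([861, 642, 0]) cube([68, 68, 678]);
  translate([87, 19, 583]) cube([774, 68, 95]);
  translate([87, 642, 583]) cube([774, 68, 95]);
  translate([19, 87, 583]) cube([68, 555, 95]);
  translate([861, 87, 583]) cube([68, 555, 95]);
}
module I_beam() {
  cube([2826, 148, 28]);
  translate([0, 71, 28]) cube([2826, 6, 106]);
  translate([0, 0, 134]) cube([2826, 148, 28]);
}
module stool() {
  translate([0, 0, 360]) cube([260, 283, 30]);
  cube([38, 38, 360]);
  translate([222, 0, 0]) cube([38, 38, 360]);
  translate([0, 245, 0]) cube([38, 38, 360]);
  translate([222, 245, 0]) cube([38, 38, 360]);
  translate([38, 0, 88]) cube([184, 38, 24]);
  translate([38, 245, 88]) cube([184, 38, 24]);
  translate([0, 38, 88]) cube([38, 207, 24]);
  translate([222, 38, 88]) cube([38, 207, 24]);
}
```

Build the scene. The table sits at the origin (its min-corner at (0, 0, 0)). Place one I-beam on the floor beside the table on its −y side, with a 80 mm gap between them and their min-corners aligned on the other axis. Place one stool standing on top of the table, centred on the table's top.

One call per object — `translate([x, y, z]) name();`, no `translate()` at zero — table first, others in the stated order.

table();
translate([0, -228, 0]) I_beam();
translate([344, 223, 722]) stool();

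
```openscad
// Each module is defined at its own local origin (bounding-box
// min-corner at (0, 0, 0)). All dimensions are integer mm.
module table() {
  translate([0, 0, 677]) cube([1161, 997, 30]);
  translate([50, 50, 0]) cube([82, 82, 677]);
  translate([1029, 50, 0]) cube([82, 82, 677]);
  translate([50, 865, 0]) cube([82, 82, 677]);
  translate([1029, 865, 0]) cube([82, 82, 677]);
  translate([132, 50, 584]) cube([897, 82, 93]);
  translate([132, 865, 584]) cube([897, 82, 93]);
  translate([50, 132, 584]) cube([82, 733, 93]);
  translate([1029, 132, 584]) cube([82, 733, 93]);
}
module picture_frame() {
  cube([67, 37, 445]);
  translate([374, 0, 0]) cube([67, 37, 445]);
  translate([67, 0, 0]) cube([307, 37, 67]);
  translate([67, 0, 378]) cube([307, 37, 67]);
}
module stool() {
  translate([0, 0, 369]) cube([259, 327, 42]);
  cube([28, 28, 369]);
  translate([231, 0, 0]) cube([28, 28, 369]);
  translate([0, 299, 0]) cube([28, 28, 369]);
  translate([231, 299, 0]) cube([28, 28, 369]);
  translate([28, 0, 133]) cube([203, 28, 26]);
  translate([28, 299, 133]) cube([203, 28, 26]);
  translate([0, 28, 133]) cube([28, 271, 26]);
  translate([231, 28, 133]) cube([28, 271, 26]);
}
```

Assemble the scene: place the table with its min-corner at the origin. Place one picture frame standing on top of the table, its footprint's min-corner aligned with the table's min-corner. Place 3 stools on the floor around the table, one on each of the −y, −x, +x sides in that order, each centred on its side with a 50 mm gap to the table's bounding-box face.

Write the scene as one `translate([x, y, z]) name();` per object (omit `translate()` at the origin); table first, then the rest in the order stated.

table();
translate([0, 0, 707]) picture_frame();
translate([451, -377, 0]) stool();
translate([-309, 335, 0]) stool();
translate([1211, 335, 0]) stool();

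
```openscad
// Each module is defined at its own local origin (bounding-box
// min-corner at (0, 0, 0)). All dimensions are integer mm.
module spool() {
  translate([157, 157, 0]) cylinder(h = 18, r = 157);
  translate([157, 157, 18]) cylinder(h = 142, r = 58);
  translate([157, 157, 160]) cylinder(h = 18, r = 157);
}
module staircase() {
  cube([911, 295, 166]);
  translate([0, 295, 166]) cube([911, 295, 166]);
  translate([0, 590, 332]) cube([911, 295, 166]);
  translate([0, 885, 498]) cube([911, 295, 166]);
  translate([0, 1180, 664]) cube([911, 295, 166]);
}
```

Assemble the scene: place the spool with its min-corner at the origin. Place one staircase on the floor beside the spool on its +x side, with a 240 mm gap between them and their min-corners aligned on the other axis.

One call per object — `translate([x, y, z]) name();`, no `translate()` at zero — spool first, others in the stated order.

spool();
translate([554, 0, 0]) staircase();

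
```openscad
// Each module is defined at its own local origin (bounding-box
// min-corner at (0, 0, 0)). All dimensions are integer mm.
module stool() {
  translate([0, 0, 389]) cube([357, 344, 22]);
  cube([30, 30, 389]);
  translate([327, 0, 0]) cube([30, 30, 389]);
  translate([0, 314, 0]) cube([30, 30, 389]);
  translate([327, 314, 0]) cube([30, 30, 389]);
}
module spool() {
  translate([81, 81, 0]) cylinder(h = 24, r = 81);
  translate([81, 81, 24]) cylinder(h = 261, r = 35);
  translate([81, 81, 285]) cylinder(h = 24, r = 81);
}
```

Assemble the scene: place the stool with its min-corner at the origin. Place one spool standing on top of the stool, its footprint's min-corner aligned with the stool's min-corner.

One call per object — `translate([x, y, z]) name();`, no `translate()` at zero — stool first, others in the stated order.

stool();
translate([0, 0, 411]) spool();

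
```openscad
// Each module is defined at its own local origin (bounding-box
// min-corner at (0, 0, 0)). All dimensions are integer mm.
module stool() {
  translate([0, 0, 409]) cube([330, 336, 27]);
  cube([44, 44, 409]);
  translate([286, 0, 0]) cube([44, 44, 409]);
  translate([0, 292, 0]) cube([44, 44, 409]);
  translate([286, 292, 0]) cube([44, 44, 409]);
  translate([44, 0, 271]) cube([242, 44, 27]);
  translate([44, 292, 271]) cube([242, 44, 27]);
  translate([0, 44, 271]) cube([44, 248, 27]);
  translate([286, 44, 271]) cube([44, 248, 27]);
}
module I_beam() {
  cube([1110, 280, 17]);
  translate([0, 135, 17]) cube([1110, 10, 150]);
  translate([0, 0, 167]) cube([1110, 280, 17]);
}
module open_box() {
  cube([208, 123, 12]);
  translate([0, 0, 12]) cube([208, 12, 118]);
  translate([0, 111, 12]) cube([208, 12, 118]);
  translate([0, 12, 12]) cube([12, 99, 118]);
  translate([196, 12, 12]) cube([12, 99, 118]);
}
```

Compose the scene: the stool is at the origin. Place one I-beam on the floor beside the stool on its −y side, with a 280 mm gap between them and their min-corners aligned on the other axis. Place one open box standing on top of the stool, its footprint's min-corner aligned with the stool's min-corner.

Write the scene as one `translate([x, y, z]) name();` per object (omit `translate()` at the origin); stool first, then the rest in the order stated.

stool();
translate([0, -560, 0]) I_beam();
translate([0, 0, 436]) open_box();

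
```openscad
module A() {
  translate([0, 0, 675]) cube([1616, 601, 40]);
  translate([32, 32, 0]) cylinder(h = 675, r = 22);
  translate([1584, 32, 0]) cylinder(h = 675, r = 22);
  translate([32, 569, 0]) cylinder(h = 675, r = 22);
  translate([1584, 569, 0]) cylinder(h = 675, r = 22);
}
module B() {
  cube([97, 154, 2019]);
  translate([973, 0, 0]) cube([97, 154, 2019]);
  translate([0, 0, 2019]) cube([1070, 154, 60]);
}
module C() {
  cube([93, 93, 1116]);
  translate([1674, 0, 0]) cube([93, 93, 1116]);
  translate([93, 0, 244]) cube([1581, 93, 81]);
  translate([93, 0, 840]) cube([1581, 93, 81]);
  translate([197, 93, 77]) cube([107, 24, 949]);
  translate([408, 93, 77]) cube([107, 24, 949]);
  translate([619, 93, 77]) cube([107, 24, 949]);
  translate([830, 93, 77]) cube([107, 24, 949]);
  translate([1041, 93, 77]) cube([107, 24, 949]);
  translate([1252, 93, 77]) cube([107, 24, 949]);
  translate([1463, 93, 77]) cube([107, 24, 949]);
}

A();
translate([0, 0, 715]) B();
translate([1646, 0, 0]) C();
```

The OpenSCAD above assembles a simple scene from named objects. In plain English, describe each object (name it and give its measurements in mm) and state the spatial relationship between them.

A is a table: top 1616 mm (x) × 601 mm (y), 40 mm thick, upper face at z = 715 mm, on four round legs of 44 mm diameter, each leg's bounding box inset 10 mm from the nearest pair of top edges, running from z = 0 to the bottom of the top.

B is a door frame. The clear opening is 876 mm wide and 2019 mm high. Two 97 mm wide jambs, 154 mm deep, stand either side of the opening from the floor to the top of the opening. A 60 mm thick head sits across the top of both jambs, spanning the full outside width of the frame.

C is a fence section. Two 93×93 mm posts, 1116 mm tall, stand on the floor with a clear span of 1581 mm between their inner faces. Two horizontal rails of 93×81 mm section span the gap between the posts with their undersides at z = 244 mm and z = 840 mm, flush with the posts' −y face. 7 pickets, each 107 mm wide, 24 mm thick and 949 mm tall, are fixed to the +y face of the rails with their bottoms at z = 77 mm, evenly spaced across the span with equal gaps (rounded down to the nearest mm) at the −x end and between each pair — any rounding remainder accumulates at the +x end.

The door frame is on top of the table. The fence section is on the floor beside the table on its +x side.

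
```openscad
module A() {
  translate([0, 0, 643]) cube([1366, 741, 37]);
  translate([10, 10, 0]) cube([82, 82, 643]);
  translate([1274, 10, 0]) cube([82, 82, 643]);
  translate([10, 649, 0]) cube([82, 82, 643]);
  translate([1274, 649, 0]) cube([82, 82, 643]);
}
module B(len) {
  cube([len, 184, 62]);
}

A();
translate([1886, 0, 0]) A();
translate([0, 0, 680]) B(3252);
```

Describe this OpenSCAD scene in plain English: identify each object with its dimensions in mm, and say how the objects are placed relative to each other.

A is a rectangular dining table. The top is 1366×741×37 mm with its upper surface at z = 680 mm. It stands on four 82×82 mm square legs, each inset 10 mm from the nearest pair of top edges, running from the floor to the underside of the top.

B is a rectangular beam 3252 mm long (x), 184 mm deep (y), 62 mm thick (z).

The beam spans the tops of two tables placed 520 mm apart, resting at z = 680 mm.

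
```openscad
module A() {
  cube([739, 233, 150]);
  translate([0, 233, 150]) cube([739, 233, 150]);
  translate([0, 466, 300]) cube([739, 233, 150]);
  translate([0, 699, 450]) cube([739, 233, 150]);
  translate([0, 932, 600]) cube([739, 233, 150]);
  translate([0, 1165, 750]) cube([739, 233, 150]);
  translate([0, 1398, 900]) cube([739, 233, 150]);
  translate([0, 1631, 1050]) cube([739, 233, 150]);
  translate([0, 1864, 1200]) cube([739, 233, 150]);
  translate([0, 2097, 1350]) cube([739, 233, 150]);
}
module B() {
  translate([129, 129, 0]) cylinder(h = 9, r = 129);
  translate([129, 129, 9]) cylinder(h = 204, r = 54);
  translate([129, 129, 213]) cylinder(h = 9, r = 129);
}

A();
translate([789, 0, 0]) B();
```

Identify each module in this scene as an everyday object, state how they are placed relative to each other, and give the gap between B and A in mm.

A is a staircase. B is a spool. The spool is on the floor beside the staircase on its +x side. The gap between the spool and the staircase is 50 mm.

The spool's nearest face is 50 mm from the staircase's +x face.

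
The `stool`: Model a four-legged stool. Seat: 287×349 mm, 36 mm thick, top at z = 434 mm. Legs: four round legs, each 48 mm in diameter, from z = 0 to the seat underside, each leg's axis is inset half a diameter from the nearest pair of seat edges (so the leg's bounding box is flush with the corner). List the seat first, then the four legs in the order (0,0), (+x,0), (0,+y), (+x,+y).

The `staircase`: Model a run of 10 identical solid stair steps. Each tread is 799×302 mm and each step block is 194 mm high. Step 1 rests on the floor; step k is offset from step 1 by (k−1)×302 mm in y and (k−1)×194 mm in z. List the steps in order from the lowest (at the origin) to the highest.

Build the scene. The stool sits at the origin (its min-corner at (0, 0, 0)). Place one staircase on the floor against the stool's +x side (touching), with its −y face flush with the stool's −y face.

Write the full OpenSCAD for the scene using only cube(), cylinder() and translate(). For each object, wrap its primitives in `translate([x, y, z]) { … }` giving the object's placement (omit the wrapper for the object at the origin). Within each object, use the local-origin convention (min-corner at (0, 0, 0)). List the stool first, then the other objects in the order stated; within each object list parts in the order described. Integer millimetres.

translate([0, 0, 398]) cube([287, 349, 36]);
translate([24, 24, 0]) cylinder(h = 398, r = 24);
translate([263, 24, 0]) cylinder(h = 398, r = 24);
translate([24, 325, 0]) cylinder(h = 398, r = 24);
translate([263, 325, 0]) cylinder(h = 398, r = 24);
translate([287, 0, 0]) {
  cube([799, 302, 194]);
  translate([0, 302, 194]) cube([799, 302, 194]);
  translate([0, 604, 388]) cube([799, 302, 194]);
  translate([0, 906, 582]) cube([799, 302, 194]);
  translate([0, 1208, 776]) cube([799, 302, 194]);
  translate([0, 1510, 970]) cube([799, 302, 194]);
  translate([0, 1812, 1164]) cube([799, 302, 194]);
  translate([0, 2114, 1358]) cube([799, 302, 194]);
  translate([0, 2416, 1552]) cube([799, 302, 194]);
  translate([0, 2718, 1746]) cube([799, 302, 194]);
}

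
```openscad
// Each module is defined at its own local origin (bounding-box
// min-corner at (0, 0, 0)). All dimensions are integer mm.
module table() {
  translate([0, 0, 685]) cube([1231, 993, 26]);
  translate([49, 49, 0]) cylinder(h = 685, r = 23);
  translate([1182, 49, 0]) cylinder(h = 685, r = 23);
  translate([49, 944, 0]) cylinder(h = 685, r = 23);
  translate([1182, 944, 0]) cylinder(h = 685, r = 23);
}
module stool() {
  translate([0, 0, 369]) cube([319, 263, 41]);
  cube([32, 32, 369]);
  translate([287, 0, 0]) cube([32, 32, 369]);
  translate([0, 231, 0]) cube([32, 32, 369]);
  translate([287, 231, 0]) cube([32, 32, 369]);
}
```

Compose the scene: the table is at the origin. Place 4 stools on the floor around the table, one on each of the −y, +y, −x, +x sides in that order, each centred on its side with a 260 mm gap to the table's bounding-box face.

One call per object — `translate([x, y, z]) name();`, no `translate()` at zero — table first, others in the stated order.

table();
translate([456, -523, 0]) stool();
translate([456, 1253, 0]) stool();
translate([-579, 365, 0]) stool();
translate([1491, 365, 0]) stool();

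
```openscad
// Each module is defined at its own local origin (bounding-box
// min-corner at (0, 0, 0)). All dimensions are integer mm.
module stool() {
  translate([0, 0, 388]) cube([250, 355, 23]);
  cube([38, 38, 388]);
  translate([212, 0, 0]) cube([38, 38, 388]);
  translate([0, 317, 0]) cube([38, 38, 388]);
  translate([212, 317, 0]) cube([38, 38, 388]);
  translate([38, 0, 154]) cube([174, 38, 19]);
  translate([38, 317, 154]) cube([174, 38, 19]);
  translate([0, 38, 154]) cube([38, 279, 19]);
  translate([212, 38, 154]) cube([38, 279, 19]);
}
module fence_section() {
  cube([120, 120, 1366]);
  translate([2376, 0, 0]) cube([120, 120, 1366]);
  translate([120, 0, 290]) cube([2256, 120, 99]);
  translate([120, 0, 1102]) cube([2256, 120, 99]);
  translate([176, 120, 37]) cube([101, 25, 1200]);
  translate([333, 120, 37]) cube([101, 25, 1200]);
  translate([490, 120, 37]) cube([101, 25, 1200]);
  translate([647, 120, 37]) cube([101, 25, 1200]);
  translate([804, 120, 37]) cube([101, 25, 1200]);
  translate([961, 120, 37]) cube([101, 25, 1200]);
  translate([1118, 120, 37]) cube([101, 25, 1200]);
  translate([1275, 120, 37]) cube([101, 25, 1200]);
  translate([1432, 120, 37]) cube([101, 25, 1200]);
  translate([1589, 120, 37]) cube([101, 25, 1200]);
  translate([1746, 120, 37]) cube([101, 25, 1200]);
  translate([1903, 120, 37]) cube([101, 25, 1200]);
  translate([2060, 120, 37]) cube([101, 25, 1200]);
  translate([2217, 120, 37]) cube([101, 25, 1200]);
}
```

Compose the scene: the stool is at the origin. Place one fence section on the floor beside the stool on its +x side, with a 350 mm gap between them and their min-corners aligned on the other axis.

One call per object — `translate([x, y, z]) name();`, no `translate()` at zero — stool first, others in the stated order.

stool();
translate([600, 0, 0]) fence_section();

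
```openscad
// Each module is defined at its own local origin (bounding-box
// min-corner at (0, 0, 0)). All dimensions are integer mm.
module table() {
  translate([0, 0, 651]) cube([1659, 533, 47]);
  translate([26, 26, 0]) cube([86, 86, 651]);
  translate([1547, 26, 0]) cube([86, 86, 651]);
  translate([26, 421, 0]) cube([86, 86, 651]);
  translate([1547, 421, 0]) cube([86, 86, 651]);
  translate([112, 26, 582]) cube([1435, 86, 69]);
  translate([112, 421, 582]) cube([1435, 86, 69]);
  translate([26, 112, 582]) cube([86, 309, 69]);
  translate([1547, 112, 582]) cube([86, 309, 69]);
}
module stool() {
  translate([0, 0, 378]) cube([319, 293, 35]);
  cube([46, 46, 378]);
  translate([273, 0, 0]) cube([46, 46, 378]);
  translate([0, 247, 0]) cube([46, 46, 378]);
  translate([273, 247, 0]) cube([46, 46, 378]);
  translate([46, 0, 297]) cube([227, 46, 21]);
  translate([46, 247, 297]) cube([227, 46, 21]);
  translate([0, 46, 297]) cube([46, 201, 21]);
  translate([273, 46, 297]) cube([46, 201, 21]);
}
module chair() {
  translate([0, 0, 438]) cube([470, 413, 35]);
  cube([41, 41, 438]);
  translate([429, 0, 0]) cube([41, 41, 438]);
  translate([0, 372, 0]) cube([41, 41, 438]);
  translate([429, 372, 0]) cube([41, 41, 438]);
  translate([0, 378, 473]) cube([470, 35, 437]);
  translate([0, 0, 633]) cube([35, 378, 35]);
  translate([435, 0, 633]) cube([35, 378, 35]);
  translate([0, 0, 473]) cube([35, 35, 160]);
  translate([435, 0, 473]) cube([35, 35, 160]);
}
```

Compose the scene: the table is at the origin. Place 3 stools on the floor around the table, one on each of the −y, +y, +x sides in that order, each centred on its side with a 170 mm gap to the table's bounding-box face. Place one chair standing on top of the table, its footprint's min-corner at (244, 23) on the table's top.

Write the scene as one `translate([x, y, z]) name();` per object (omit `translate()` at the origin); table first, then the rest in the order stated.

table();
translate([670, -463, 0]) stool();
translate([670, 703, 0]) stool();
translate([1829, 120, 0]) stool();
translate([244, 23, 698]) chair();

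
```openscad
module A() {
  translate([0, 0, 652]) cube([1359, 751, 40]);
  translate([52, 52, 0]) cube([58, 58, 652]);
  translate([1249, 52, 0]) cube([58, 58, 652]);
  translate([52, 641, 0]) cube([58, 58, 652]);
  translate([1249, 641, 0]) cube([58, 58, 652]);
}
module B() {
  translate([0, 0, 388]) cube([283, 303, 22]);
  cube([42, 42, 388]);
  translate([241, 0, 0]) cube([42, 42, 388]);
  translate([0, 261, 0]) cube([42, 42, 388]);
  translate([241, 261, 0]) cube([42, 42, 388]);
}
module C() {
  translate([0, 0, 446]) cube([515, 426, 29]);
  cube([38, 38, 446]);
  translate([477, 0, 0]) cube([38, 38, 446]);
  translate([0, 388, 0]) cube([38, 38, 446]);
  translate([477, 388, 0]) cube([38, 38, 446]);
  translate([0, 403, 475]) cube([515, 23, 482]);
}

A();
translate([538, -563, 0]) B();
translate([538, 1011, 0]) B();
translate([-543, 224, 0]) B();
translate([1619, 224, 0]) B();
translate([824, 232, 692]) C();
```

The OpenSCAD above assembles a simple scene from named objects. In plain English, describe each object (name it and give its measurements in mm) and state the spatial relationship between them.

A is a table: top 1359 mm (x) × 751 mm (y), 40 mm thick, upper face at z = 692 mm, on four 58×58 mm square legs, each inset 52 mm from the nearest pair of top edges, running from z = 0 to the bottom of the top.

B is a four-legged stool. The seat is 283×303 mm, 22 mm thick, top at z = 410 mm. It stands on four square legs, each 42×42 mm in cross-section, from z = 0 to the seat underside, each flush with a corner of the seat.

C is a chair: 515×426 mm seat, 29 mm thick, top at z = 475 mm, on four 38 mm square corner legs flush with the seat edges. A 23 mm thick backrest slab spans the full seat width, extending 482 mm above the seat top, its back face flush with the seat's +y edge.

Four stools sit around the table at the −y, +y, −x, +x sides. The chair is on top of the table.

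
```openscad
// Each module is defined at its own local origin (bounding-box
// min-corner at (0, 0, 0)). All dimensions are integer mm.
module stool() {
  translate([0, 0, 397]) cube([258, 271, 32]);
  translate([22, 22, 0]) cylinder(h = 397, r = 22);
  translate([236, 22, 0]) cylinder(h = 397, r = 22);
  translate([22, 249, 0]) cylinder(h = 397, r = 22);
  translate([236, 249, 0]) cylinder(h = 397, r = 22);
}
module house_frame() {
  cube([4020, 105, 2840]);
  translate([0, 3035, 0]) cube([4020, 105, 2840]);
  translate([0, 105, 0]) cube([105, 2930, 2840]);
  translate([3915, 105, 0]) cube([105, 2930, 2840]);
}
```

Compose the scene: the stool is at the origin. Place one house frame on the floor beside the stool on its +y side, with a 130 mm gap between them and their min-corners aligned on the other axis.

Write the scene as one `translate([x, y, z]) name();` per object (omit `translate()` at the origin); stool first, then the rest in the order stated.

stool();
translate([0, 401, 0]) house_frame();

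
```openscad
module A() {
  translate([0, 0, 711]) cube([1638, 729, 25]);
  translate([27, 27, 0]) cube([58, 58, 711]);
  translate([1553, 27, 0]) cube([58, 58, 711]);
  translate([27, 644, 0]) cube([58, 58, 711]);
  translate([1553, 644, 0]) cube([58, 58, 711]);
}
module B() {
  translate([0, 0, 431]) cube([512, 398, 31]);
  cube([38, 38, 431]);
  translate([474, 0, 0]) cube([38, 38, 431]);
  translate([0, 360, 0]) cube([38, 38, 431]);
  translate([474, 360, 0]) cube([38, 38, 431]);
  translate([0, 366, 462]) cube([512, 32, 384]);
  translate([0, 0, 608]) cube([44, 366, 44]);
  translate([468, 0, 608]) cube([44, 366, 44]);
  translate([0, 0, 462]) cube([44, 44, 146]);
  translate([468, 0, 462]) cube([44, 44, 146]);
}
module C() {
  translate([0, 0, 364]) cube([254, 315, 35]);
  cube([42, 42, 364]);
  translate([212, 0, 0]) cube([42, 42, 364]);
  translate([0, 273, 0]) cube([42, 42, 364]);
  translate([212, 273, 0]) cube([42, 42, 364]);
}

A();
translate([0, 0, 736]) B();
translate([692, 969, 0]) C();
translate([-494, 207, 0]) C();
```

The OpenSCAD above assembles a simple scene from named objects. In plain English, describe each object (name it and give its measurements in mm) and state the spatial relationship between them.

A is a rectangular dining table. The top is 1638×729×25 mm with its upper surface at z = 736 mm. It stands on four 58×58 mm square legs, each inset 27 mm from the nearest pair of top edges, running from the floor to the underside of the top.

B is a chair: 512×398 mm seat, 31 mm thick, top at z = 462 mm, on four 38 mm square corner legs flush with the seat edges. A 32 mm thick backrest slab spans the full seat width, extending 384 mm above the seat top, its back face flush with the seat's +y edge. Two armrests of 44×44 mm section run along each side from the seat's front edge to the front of the backrest, top faces 190 mm above the seat top and outer faces flush with the seat's x-edges; a 44×44 mm post under the front of each armrest stands on the seat at the front corner.

C is a simple wooden stool: a rectangular seat 254 mm (x) by 315 mm (y), 35 mm thick, top face at z = 399 mm, on four square legs, each 42×42 mm in cross-section. The legs rest on z = 0, each flush with a corner of the seat.

The chair is on top of the table. Two stools sit around the table at the +y, −x sides.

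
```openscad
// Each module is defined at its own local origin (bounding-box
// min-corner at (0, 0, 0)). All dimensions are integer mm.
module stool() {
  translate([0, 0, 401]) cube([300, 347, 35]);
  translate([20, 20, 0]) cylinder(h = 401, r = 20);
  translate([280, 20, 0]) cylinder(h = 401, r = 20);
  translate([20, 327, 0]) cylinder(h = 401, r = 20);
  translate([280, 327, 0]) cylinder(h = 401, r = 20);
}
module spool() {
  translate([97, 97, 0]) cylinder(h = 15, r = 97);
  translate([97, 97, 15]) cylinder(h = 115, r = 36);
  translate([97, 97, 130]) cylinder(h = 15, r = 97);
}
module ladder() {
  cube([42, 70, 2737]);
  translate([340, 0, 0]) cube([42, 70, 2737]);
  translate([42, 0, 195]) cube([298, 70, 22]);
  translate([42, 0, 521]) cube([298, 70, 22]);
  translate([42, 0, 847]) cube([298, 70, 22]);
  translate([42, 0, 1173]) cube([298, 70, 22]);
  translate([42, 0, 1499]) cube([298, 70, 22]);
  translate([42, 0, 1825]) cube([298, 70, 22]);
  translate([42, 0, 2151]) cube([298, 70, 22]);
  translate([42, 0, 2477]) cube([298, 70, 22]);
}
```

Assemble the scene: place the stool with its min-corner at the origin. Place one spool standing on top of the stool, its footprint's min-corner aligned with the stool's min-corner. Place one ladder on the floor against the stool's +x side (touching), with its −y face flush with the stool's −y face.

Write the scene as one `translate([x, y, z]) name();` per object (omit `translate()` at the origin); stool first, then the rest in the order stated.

stool();
translate([0, 0, 436]) spool();
translate([300, 0, 0]) ladder();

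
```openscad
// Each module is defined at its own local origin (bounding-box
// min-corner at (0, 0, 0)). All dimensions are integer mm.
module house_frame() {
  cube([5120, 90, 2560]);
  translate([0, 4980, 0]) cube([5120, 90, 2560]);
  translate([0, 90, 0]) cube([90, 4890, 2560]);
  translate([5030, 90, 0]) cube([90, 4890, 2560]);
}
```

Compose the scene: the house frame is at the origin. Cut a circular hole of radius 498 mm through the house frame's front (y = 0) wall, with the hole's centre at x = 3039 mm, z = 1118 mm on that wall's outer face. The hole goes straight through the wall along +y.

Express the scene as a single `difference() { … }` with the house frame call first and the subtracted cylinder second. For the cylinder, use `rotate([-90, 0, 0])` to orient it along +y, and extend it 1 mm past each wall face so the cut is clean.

difference() {
  house_frame();
  translate([3039, -1, 1118]) rotate([-90, 0, 0]) cylinder(h = 92, r = 498);
}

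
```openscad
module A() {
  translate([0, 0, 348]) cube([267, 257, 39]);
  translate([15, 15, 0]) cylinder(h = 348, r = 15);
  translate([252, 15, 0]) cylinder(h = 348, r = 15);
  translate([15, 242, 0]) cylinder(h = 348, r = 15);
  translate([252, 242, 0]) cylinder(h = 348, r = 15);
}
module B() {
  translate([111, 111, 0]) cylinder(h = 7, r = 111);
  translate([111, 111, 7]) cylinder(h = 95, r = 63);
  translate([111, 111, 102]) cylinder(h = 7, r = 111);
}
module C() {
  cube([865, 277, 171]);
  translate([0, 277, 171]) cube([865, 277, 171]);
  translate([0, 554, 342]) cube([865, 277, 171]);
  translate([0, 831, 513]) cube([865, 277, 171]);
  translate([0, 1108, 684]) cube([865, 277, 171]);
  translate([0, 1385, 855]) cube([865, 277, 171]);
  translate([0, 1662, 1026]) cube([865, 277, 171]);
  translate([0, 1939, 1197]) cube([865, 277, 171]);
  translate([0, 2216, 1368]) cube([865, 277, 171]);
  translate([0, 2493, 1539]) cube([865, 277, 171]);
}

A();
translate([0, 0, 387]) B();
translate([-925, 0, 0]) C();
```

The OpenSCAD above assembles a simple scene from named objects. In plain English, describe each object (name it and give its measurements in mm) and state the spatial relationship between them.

A is a four-legged stool. The seat is a 267×257×39 mm slab whose top surface is at z = 387 mm; four round legs, each 30 mm in diameter, run from the floor (z = 0) to the underside of the seat, each leg's axis is inset half a diameter from the nearest pair of seat edges (so the leg's bounding box is flush with the corner).

B is a spool: two coaxial disc flanges of radius 111 mm and thickness 7 mm, joined by a core cylinder of radius 63 mm and height 95 mm. The lower flange rests on z = 0 and the three cylinders share a vertical axis.

C is a run of 10 identical solid stair steps. Each tread is 865×277 mm and each step block is 171 mm high. Step 1 rests on the floor; step k is offset from step 1 by (k−1)×277 mm in y and (k−1)×171 mm in z.

The spool is on top of the stool. The staircase is on the floor beside the stool on its −x side.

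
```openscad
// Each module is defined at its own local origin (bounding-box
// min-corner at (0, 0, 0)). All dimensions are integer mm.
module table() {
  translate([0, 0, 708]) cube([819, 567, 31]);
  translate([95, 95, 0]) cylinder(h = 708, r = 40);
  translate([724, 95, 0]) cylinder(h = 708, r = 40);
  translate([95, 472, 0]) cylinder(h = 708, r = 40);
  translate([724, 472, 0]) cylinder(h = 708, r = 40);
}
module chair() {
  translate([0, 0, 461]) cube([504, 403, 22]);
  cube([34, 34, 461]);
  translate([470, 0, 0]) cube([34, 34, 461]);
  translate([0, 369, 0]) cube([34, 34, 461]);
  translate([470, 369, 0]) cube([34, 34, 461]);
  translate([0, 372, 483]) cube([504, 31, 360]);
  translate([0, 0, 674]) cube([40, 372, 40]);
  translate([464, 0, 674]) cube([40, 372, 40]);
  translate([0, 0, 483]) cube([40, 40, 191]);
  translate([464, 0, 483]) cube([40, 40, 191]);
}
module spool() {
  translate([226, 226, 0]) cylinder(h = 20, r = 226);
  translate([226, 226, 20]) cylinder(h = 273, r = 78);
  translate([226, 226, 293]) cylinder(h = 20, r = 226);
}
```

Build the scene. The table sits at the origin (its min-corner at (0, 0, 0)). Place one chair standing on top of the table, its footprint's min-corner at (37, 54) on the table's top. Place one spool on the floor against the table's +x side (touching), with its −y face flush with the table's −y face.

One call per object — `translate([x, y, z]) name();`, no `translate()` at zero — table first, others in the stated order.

table();
translate([37, 54, 739]) chair();
translate([819, 0, 0]) spool();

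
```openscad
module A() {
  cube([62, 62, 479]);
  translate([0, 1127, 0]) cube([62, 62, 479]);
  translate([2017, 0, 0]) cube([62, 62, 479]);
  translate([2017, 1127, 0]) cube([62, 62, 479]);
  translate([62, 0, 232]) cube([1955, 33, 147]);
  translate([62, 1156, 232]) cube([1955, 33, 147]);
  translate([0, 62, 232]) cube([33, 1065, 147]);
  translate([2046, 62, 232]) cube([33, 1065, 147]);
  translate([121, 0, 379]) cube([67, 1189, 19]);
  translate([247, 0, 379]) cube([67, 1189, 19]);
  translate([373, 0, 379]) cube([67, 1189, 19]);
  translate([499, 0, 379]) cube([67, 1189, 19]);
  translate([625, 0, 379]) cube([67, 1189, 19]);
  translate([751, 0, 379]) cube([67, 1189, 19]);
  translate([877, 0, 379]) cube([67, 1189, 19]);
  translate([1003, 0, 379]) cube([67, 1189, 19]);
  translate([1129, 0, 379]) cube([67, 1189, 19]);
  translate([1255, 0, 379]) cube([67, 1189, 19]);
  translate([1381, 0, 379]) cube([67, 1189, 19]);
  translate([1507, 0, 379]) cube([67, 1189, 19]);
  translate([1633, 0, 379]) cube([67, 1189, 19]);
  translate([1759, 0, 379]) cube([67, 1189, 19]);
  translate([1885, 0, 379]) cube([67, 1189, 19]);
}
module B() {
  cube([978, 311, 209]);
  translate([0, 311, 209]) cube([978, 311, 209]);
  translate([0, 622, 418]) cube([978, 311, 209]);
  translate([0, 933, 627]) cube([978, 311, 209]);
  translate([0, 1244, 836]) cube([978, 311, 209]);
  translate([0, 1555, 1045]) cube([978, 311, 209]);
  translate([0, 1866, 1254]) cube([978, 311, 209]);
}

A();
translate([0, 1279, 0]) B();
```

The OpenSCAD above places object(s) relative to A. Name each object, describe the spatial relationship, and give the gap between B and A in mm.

The staircase's nearest face is 90 mm from the bed frame's +y face.

A is a bed frame. B is a staircase. The staircase is on the floor beside the bed frame on its +y side. The gap between the staircase and the bed frame is 90 mm.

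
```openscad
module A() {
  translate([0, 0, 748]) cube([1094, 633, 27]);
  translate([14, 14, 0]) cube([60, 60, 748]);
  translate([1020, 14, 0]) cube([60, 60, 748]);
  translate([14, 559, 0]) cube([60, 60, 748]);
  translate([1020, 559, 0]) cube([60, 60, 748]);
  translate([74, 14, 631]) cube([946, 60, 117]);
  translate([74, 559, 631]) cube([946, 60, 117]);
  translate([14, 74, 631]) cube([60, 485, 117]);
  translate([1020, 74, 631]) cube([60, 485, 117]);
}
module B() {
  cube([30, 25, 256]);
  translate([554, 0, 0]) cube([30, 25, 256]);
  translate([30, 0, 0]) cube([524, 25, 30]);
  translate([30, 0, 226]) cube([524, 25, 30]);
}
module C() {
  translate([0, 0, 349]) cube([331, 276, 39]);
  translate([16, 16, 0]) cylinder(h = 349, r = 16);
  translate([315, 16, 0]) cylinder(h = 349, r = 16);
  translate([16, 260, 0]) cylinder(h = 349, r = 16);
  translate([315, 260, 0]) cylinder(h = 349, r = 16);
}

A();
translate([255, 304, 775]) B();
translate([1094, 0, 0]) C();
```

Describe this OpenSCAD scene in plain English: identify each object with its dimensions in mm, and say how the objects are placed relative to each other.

A is a rectangular dining table. The top is 1094×633×27 mm with its upper surface at z = 775 mm. It stands on four 60×60 mm square legs, each inset 14 mm from the nearest pair of top edges, running from the floor to the underside of the top. Four apron rails, 60 mm thick and 117 mm tall, run between adjacent legs with their top edges flush with the underside of the top and their outer faces flush with the legs' outer faces.

B is a rectangular picture frame lying in the x–z plane (depth along y). The opening is 524 mm wide (x) by 196 mm tall (z), surrounded by a border 30 mm wide on all four sides. The frame is 25 mm deep and is made of two full-height vertical stiles with two horizontal rails fitted between them.

C is a simple wooden stool: a rectangular seat 331 mm (x) by 276 mm (y), 39 mm thick, top face at z = 388 mm, on four round legs, each 32 mm in diameter. The legs rest on z = 0, each leg's axis is inset half a diameter from the nearest pair of seat edges (so the leg's bounding box is flush with the corner).

The picture frame is on top of the table, centred. The stool is against the table's +x side, with their −y faces flush.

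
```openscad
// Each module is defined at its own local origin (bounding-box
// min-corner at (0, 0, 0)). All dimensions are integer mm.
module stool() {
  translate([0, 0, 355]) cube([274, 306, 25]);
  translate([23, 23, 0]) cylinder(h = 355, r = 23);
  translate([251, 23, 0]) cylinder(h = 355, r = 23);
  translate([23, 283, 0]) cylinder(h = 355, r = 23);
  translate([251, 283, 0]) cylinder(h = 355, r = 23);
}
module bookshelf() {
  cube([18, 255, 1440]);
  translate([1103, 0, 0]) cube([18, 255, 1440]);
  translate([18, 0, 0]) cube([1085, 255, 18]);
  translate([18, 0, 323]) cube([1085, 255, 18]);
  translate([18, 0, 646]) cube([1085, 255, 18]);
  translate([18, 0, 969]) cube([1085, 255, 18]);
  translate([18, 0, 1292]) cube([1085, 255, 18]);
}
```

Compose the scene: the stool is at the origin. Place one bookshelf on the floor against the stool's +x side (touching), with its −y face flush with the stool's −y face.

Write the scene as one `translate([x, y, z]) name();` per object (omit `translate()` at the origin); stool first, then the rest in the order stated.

stool();
translate([274, 0, 0]) bookshelf();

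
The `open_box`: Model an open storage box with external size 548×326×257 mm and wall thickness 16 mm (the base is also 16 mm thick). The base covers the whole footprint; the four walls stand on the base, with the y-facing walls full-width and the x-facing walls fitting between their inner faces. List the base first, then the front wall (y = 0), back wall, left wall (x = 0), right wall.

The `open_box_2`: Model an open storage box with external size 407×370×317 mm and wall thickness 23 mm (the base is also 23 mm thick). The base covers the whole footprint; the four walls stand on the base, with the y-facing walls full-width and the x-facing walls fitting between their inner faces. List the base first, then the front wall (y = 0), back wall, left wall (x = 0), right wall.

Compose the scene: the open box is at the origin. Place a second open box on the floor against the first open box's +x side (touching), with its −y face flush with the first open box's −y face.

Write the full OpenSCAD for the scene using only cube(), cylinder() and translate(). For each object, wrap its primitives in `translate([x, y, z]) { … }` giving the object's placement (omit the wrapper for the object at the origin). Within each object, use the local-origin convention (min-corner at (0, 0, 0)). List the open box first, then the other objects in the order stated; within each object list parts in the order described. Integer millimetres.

cube([548, 326, 16]);
translate([0, 0, 16]) cube([548, 16, 241]);
translate([0, 310, 16]) cube([548, 16, 241]);
translate([0, 16, 16]) cube([16, 294, 241]);
translate([532, 16, 16]) cube([16, 294, 241]);
translate([548, 0, 0]) {
  cube([407, 370, 23]);
  translate([0, 0, 23]) cube([407, 23, 294]);
  translate([0, 347, 23]) cube([407, 23, 294]);
  translate([0, 23, 23]) cube([23, 324, 294]);
  translate([384, 23, 23]) cube([23, 324, 294]);
}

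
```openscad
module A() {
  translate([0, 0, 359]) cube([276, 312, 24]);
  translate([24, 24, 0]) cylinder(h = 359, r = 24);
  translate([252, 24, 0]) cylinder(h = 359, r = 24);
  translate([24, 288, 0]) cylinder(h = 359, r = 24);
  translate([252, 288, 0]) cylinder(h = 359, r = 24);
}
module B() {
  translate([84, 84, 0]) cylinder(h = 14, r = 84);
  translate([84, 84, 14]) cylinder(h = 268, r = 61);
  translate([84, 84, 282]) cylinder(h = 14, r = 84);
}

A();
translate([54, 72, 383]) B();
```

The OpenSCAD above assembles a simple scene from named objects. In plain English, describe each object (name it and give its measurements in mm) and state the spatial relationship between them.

A is a simple wooden stool: a rectangular seat 276 mm (x) by 312 mm (y), 24 mm thick, top face at z = 383 mm, on four round legs, each 48 mm in diameter. The legs rest on z = 0, each leg's axis is inset half a diameter from the nearest pair of seat edges (so the leg's bounding box is flush with the corner).

B is a spool: two coaxial disc flanges of radius 84 mm and thickness 14 mm, joined by a core cylinder of radius 61 mm and height 268 mm. The lower flange rests on z = 0 and the three cylinders share a vertical axis.

The spool is on top of the stool, centred.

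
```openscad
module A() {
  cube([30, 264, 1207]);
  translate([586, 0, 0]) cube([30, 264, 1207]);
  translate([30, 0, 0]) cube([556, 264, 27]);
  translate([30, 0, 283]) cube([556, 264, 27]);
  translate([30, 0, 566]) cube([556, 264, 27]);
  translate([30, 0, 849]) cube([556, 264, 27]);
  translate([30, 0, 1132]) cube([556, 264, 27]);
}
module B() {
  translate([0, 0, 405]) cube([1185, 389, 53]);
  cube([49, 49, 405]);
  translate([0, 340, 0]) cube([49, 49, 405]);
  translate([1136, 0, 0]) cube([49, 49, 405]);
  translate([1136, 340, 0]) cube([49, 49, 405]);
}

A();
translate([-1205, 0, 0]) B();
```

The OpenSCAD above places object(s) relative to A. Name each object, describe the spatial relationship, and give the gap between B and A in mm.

A is a bookshelf. B is a bench. The bench is on the floor beside the bookshelf on its −x side. The gap between the bench and the bookshelf is 20 mm.

The bench's nearest face is 20 mm from the bookshelf's −x face.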